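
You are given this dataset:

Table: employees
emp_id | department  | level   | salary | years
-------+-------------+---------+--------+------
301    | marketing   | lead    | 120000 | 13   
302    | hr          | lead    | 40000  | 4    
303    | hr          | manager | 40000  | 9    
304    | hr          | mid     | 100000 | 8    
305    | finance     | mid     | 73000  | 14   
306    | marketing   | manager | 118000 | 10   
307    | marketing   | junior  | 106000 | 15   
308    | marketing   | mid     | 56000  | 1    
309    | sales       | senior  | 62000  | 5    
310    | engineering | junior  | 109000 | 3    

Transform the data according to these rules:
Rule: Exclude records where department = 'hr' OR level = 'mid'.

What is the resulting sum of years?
46

Step 1: Find records where department = 'hr' OR level = 'mid'
Step 2: 5 records match, summing to 36
Step 3: Original sum: 82
Step 4: Remaining sum = 82 - 36 = 46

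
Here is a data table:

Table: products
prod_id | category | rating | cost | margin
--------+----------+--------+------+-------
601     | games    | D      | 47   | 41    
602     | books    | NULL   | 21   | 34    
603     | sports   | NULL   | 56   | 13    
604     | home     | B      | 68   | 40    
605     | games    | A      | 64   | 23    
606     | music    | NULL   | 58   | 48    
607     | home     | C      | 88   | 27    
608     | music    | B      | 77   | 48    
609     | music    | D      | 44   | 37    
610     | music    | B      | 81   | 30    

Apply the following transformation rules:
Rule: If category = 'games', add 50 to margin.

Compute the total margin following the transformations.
441

Step 1: Count records where category = 'games': 2
Step 2: Total bonus added: 2 × 50 = 100
Step 3: Original sum of margin: 341
Step 4: Final sum = 341 + 100 = 441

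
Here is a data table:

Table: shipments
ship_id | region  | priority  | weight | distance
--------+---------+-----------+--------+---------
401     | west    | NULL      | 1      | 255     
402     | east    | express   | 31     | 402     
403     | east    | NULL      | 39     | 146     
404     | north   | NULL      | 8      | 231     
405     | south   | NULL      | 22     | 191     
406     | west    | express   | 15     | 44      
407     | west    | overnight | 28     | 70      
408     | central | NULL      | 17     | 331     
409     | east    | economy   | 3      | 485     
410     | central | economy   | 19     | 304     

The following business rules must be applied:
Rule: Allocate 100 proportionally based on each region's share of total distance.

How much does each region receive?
central: 25.82, east: 42.01, north: 9.39, south: 7.77, west: 15.01

Step 1: Calculate total distance = 2459
Step 2: Calculate each region's proportion:
  central: 635/2459 = 25.82% → 25.82
  east: 1033/2459 = 42.01% → 42.01
  north: 231/2459 = 9.39% → 9.39
  south: 191/2459 = 7.77% → 7.77
  west: 369/2459 = 15.01% → 15.01
Step 3: Verify: sum of allocations ≈ 100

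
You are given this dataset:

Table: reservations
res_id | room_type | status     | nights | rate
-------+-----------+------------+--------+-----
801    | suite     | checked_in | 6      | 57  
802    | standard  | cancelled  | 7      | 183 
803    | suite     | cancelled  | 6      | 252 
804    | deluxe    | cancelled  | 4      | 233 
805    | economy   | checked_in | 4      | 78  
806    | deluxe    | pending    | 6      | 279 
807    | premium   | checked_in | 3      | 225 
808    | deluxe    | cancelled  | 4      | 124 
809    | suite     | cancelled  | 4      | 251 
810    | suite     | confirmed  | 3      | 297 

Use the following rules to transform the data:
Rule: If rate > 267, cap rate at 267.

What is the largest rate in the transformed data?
267

Step 1: Original maximum rate = 297
Step 2: Apply cap at 267
Step 3: 2 records had rate > 267 and were capped
Step 4: Maximum after transformation = 267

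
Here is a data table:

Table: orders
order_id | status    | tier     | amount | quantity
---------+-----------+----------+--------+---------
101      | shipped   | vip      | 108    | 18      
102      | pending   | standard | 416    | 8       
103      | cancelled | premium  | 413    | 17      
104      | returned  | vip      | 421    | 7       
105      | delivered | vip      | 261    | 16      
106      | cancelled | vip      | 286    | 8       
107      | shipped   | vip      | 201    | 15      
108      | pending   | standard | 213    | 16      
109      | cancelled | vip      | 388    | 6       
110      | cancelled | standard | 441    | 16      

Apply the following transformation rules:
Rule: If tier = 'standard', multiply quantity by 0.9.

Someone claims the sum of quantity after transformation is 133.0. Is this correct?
No, the correct result is 123.0.

Step 1: Calculate the correct sum after transformation
Step 2: Apply multiplier 0.9 to records where tier = 'standard'
Step 3: Correct result = 123.0
Step 4: Claimed result = 133.0
Step 5: 123.0 ≠ 133.0
Conclusion: The claimed result is incorrect. The correct answer is 123.0.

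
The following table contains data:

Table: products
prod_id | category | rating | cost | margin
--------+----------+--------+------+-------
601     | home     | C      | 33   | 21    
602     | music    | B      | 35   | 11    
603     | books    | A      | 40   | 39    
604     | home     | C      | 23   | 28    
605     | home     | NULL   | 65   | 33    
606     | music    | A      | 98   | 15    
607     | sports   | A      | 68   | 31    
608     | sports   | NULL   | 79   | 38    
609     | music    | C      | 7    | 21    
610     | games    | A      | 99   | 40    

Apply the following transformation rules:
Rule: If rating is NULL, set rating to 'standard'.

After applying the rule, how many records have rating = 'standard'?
2

Step 1: Count records where rating IS NULL
Step 2: Found 2 records with NULL rating
Step 3: These records will have rating set to 'standard'
Step 4: Records already having rating = 'standard': 0
Step 5: Answer: 2 + 0 = 2 records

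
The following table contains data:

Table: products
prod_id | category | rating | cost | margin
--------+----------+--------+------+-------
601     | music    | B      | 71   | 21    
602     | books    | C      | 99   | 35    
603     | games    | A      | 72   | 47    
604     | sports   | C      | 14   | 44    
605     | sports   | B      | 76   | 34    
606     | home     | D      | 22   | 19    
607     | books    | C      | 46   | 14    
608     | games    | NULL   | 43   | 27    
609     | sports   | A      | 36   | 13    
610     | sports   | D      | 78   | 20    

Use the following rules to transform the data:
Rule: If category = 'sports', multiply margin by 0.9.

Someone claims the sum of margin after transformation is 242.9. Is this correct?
No, the correct result is 262.9.

Step 1: Calculate the correct sum after transformation
Step 2: Apply multiplier 0.9 to records where category = 'sports'
Step 3: Correct result = 262.9
Step 4: Claimed result = 242.9
Step 5: 262.9 ≠ 242.9
Conclusion: The claimed result is incorrect. The correct answer is 262.9.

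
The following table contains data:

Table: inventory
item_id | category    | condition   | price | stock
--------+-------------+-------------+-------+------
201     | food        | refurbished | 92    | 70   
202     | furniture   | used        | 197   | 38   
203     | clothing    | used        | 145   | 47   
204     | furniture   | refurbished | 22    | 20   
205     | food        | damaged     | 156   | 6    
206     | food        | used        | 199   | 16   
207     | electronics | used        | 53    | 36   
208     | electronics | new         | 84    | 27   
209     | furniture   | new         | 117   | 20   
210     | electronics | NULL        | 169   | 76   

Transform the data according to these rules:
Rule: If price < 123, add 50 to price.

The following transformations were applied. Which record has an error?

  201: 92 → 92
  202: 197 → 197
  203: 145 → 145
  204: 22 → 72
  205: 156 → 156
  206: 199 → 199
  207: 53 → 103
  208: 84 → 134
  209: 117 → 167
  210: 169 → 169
Record 201 has an error. The correct transformed value should be 142, not 92.

Step 1: Check each record against the rule
Step 2: Record 201 has price = 92
Step 3: Since 92 < 123, the bonus should have been applied
Step 4: Correct value = 142, but claimed value = 92
Conclusion: Record 201 has the error.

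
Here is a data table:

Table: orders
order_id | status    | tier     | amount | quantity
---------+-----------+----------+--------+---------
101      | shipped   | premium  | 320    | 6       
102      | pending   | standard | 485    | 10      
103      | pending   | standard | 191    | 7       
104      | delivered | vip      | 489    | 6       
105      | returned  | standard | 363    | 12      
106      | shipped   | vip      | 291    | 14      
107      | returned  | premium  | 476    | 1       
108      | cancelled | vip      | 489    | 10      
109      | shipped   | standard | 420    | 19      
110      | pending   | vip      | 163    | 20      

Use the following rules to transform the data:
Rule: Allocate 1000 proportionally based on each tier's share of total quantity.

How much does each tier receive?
premium: 66.67, standard: 457.14, vip: 476.19

Step 1: Calculate total quantity = 105
Step 2: Calculate each tier's proportion:
  premium: 7/105 = 6.67% → 66.67
  standard: 48/105 = 45.71% → 457.14
  vip: 50/105 = 47.62% → 476.19
Step 3: Verify: sum of allocations ≈ 1000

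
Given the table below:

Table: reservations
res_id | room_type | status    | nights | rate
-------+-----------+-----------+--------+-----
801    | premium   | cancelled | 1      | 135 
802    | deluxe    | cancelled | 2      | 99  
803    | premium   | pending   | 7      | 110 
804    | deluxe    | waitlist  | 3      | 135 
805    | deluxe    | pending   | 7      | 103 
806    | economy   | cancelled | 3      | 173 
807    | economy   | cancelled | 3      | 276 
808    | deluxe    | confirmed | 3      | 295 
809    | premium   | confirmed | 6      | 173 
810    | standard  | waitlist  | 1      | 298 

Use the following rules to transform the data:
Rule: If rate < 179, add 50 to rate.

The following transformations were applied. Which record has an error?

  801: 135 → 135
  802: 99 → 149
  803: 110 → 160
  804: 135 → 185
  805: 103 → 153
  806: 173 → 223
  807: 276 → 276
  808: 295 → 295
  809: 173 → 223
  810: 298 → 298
Record 801 has an error. The correct transformed value should be 185, not 135.

Step 1: Check each record against the rule
Step 2: Record 801 has rate = 135
Step 3: Since 135 < 179, the bonus should have been applied
Step 4: Correct value = 185, but claimed value = 135
Conclusion: Record 801 has the error.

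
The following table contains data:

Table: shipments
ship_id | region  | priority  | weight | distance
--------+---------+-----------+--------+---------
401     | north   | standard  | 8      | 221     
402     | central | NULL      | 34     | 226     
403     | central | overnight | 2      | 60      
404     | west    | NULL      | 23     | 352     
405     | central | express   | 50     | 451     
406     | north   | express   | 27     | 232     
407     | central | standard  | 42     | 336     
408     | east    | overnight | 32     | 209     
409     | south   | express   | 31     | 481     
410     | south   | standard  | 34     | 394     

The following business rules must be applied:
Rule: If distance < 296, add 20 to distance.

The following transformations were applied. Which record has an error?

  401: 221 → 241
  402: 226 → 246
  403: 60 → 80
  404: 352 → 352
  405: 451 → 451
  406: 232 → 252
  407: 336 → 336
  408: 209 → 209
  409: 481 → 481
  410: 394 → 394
Record 408 has an error. The correct transformed value should be 229, not 209.

Step 1: Check each record against the rule
Step 2: Record 408 has distance = 209
Step 3: Since 209 < 296, the bonus should have been applied
Step 4: Correct value = 229, but claimed value = 209
Conclusion: Record 408 has the error.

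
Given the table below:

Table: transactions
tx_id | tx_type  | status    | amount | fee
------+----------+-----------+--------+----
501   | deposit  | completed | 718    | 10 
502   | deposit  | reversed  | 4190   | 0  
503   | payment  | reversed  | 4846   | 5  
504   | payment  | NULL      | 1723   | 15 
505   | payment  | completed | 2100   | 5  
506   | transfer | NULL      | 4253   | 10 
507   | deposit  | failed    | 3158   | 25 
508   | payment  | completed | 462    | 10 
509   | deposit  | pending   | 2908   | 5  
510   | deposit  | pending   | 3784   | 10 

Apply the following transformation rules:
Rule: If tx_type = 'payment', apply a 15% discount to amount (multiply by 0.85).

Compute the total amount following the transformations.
26772.35

Step 1: Records with tx_type = 'payment' have total amount = 9131
Step 2: Apply multiplier: 9131 × 0.85 = 7761.35
Step 3: Other records total: 19011
Step 4: Final sum = 7761.35 + 19011 = 26772.35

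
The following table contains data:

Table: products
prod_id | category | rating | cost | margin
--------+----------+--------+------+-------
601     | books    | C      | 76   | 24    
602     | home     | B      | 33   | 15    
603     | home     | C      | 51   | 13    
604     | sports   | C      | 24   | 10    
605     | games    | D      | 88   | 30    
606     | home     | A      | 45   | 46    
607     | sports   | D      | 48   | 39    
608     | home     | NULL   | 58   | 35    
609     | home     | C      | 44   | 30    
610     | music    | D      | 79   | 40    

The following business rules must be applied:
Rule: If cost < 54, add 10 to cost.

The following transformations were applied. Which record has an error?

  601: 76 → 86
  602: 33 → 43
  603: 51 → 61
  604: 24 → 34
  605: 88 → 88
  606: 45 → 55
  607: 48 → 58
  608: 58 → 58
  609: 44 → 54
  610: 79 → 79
Record 601 has an error. The correct transformed value should be 76, not 86.

Step 1: Check each record against the rule
Step 2: Record 601 has cost = 76
Step 3: Since 76 >= 54, the bonus should not have been applied
Step 4: Correct value = 76, but claimed value = 86
Conclusion: Record 601 has the error.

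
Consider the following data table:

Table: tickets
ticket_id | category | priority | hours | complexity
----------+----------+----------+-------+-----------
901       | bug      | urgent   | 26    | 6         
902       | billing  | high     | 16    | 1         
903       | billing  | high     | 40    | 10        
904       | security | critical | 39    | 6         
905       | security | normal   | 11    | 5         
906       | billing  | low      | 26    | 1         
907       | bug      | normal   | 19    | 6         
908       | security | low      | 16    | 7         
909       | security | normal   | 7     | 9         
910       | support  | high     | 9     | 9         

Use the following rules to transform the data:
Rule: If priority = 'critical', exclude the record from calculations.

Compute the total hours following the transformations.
170

Step 1: Identify records where priority = 'critical'
Step 2: The excluded records sum to 39
Step 3: Original total hours = 209
Step 4: Remaining total = 209 - 39 = 170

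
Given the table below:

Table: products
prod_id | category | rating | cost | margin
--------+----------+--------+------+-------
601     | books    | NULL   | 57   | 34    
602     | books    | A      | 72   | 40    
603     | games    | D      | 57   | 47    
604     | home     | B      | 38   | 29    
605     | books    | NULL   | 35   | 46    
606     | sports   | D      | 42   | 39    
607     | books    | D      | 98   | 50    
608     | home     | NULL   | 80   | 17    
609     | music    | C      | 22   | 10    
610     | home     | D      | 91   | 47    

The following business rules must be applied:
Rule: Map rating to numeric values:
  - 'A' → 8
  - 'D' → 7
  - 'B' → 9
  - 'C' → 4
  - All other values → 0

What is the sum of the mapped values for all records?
49

Step 1: Apply mapping to each record
Step 2: Count by status:
  'A': 1 records × 8 = 8
  'D': 4 records × 7 = 28
  'B': 1 records × 9 = 9
  'C': 1 records × 4 = 4
Step 3: Sum all mapped values = 49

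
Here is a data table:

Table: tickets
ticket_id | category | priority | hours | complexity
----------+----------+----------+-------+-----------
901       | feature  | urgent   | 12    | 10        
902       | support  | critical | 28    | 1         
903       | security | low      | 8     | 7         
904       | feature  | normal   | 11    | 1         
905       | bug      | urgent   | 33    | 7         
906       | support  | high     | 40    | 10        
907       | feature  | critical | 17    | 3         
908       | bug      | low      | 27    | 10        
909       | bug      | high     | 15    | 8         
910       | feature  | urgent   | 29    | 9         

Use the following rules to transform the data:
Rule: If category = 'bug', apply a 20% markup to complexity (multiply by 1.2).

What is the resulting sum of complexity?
71.0

Step 1: Records with category = 'bug' have total complexity = 25
Step 2: Apply multiplier: 25 × 1.2 = 30.0
Step 3: Other records total: 41
Step 4: Final sum = 30.0 + 41 = 71.0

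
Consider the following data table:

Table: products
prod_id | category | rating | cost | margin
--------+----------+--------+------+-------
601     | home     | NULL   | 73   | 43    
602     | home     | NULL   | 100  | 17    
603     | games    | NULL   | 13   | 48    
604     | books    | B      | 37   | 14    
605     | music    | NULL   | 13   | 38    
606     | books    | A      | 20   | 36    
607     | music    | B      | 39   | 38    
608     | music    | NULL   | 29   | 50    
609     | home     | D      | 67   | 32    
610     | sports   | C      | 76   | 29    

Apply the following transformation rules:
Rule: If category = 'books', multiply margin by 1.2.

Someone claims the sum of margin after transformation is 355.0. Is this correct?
Yes, the result is correct.

Step 1: Calculate the correct sum after transformation
Step 2: Apply multiplier 1.2 to records where category = 'books'
Step 3: Correct result = 355.0
Step 4: Claimed result = 355.0
Step 5: 355.0 = 355.0 ✓
Conclusion: The claimed result is correct.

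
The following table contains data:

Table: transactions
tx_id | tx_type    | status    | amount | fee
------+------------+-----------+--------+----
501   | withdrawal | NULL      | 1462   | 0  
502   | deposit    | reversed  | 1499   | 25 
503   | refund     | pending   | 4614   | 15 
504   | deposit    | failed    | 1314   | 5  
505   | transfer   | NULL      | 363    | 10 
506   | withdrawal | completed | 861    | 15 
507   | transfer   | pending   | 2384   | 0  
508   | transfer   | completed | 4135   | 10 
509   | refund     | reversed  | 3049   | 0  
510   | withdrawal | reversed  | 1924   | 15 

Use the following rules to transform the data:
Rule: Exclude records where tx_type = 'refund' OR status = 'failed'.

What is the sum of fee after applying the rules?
75

Step 1: Find records where tx_type = 'refund' OR status = 'failed'
Step 2: 3 records match, summing to 20
Step 3: Original sum: 95
Step 4: Remaining sum = 95 - 20 = 75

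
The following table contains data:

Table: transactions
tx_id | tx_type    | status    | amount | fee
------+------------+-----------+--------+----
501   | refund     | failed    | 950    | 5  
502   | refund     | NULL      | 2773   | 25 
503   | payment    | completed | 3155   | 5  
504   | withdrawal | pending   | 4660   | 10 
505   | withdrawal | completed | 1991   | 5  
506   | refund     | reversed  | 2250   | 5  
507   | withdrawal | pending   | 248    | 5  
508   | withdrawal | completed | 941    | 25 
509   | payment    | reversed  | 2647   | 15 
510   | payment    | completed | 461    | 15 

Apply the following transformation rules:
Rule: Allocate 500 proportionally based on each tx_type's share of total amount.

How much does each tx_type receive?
payment: 155.98, refund: 148.76, withdrawal: 195.26

Step 1: Calculate total amount = 20076
Step 2: Calculate each tx_type's proportion:
  payment: 6263/20076 = 31.20% → 155.98
  refund: 5973/20076 = 29.75% → 148.76
  withdrawal: 7840/20076 = 39.05% → 195.26
Step 3: Verify: sum of allocations ≈ 500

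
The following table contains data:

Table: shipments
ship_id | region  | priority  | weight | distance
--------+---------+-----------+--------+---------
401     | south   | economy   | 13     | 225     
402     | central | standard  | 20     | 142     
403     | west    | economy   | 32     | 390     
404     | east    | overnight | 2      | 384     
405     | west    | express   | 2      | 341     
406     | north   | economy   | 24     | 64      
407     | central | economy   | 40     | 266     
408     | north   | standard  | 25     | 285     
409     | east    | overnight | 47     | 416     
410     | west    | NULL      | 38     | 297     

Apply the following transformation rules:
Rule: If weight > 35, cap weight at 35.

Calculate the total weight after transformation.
223

Step 1: 3 records have weight > 35
Step 2: These records originally summed to 125
Step 3: After capping: 3 × 35 = 105
Step 4: Unaffected records sum: 118
Step 5: Final sum = 105 + 118 = 223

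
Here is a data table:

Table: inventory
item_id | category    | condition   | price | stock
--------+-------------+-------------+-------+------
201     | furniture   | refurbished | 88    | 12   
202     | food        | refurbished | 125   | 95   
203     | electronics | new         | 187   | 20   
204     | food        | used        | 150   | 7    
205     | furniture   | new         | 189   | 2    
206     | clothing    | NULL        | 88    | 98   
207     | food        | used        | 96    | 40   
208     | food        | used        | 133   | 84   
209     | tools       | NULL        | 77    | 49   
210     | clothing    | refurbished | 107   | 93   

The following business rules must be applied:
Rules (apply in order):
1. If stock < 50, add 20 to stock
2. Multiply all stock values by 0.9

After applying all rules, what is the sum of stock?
558.0

Step 1: Apply Rule 1 - Add 20 to records with stock < 50
  - 6 records affected: 130 + (6 × 20) = 250
  - Unaffected records: 370
  - Sum after Rule 1: 620
Step 2: Apply Rule 2 - Multiply all by 0.9
  - 620 × 0.9 = 558.0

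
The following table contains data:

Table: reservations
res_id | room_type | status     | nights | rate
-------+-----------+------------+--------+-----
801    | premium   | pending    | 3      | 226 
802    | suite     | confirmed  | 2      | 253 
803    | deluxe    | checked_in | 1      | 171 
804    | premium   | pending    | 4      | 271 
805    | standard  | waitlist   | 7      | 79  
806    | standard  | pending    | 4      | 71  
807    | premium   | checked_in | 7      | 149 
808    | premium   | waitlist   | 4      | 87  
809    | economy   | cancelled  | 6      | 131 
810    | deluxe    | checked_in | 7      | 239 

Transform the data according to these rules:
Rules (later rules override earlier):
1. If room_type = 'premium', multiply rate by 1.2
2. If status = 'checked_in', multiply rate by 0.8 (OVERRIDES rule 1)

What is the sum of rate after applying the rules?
1682.0

Step 1: Rule 2 takes priority for records with status = 'checked_in'
  - 3 records: 559 × 0.8 = 447.2
Step 2: Rule 1 applies to remaining records with room_type = 'premium'
  - 3 records: 584 × 1.2 = 700.8
Step 3: Other records unchanged: 534
Step 4: Final sum = 447.2 + 700.8 + 534 = 1682.0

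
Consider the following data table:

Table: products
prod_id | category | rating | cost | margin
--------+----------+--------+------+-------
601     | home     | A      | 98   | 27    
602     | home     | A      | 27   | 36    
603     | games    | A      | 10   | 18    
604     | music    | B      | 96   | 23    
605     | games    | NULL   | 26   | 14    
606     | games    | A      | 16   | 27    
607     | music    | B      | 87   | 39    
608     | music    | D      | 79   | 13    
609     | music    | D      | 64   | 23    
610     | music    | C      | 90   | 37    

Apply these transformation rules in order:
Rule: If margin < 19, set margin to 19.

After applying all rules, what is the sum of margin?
269

Step 1: 3 records have margin < 19
Step 2: These records originally summed to 45
Step 3: After setting to minimum: 3 × 19 = 57
Step 4: Unaffected records sum: 212
Step 5: Final sum = 57 + 212 = 269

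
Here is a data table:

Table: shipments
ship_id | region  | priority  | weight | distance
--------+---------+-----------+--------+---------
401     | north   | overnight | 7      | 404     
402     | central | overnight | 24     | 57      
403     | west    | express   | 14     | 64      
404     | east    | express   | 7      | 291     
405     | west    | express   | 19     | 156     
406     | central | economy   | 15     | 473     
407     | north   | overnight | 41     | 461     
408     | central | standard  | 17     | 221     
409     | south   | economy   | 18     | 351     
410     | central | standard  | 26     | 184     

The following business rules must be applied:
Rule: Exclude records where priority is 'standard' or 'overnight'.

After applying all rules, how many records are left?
5

Step 1: Count records to exclude
  - 2 (standard) + 3 (overnight) = 5 records
Step 2: Total records: 10
Step 3: Remaining = 10 - 5 = 5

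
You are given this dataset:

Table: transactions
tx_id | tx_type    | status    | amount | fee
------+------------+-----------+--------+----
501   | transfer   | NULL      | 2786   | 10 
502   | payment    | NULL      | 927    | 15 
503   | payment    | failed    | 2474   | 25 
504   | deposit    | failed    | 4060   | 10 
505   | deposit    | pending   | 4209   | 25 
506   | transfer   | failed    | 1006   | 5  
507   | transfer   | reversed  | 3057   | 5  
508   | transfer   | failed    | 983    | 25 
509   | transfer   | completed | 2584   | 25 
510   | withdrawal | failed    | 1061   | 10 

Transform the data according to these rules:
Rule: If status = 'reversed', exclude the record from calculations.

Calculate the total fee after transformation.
150

Step 1: Identify records where status = 'reversed'
Step 2: The excluded records sum to 5
Step 3: Original total fee = 155
Step 4: Remaining total = 155 - 5 = 150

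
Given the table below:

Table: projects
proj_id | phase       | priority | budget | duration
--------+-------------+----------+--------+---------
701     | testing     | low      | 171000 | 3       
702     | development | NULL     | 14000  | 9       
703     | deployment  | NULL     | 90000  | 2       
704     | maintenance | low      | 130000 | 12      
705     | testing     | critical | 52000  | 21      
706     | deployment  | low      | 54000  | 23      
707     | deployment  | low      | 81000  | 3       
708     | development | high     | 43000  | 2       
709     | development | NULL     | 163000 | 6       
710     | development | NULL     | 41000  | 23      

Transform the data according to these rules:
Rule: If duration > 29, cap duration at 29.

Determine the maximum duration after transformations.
23

Step 1: Original maximum duration = 23
Step 2: Check cap of 29 against maximum
Step 3: No records exceed the cap (max 23 <= cap 29), so no capping applies
Step 4: Maximum after transformation = 23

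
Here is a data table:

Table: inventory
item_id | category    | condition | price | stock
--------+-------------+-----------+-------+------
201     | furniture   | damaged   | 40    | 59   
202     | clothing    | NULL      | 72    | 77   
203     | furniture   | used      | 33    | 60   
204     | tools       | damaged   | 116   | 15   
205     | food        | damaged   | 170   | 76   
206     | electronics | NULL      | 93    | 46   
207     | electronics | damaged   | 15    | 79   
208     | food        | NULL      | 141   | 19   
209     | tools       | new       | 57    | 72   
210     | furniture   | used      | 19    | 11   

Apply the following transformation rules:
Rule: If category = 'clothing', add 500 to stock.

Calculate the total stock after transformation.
1014

Step 1: Count records where category = 'clothing': 1
Step 2: Total bonus added: 1 × 500 = 500
Step 3: Original sum of stock: 514
Step 4: Final sum = 514 + 500 = 1014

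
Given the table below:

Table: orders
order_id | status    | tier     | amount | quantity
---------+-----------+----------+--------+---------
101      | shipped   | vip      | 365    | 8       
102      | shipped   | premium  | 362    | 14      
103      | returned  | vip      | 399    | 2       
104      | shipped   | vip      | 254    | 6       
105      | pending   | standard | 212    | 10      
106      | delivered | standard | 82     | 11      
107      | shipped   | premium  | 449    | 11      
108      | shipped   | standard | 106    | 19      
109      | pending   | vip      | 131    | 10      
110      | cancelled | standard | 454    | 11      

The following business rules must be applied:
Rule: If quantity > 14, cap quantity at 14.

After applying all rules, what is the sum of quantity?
97

Step 1: 1 records have quantity > 14
Step 2: These records originally summed to 19
Step 3: After capping: 1 × 14 = 14
Step 4: Unaffected records sum: 83
Step 5: Final sum = 14 + 83 = 97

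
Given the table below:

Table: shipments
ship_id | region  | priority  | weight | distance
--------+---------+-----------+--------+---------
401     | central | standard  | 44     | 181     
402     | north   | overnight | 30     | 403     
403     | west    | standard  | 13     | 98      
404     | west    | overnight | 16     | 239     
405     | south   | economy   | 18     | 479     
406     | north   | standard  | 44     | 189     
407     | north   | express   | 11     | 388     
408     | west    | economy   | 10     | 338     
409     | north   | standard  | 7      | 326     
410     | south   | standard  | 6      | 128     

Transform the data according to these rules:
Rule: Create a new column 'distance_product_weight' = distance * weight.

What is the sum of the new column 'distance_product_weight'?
52788

Step 1: For each record, compute distance * weight
Example calculations:
  181 * 44 = 7964
  403 * 30 = 12090
  98 * 13 = 1274
  ...
Step 2: Sum all derived values
Step 3: Total = 52788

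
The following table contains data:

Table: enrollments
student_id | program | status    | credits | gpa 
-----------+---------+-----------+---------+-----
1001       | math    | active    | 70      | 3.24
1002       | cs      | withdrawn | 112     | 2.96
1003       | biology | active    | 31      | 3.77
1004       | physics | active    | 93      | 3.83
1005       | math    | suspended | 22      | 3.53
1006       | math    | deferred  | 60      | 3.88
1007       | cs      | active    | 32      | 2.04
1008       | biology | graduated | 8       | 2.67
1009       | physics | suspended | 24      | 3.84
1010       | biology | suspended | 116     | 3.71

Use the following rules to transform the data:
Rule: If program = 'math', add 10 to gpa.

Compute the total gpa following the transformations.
63.47

Step 1: Count records where program = 'math': 3
Step 2: Total bonus added: 3 × 10 = 30
Step 3: Original sum of gpa: 33.47
Step 4: Final sum = 33.47 + 30 = 63.47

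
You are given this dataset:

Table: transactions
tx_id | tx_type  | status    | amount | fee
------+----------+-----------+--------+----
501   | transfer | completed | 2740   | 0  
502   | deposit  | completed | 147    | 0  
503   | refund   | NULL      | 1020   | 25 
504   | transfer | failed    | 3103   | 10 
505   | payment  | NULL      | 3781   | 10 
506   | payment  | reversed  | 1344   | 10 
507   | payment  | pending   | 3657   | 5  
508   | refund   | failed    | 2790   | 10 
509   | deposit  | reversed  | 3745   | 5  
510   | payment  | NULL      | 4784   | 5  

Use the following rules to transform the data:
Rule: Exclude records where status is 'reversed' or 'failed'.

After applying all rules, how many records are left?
6

Step 1: Count records to exclude
  - 2 (reversed) + 2 (failed) = 4 records
Step 2: Total records: 10
Step 3: Remaining = 10 - 4 = 6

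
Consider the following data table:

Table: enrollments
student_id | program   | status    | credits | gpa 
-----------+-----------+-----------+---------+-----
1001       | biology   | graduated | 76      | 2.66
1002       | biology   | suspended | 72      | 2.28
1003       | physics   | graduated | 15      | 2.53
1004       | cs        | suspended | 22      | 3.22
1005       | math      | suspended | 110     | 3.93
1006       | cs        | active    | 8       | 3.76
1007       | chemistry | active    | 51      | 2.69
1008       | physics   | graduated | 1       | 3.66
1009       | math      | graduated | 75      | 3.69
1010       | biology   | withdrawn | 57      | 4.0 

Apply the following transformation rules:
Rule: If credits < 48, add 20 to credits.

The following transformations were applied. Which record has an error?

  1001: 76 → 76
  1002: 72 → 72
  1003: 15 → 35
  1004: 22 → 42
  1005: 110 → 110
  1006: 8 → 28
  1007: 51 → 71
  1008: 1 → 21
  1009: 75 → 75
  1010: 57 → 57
Record 1007 has an error. The correct transformed value should be 51, not 71.

Step 1: Check each record against the rule
Step 2: Record 1007 has credits = 51
Step 3: Since 51 >= 48, the bonus should not have been applied
Step 4: Correct value = 51, but claimed value = 71
Conclusion: Record 1007 has the error.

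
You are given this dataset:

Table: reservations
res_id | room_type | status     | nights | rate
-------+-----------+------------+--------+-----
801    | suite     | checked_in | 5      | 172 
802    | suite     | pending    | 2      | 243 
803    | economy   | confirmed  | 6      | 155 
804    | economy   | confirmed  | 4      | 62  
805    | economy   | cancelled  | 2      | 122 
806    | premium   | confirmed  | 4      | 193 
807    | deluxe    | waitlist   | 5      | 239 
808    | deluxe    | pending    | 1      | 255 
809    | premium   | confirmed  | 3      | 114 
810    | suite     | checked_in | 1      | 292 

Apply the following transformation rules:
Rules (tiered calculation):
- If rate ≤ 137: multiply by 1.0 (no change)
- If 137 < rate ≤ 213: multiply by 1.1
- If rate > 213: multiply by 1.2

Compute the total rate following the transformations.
2104.8

Step 1: Tier 1 (rate ≤ 137): 3 records, sum = 298 × 1.0 = 298.0
Step 2: Tier 2 (137 < rate ≤ 213): 3 records, sum = 520 × 1.1 = 572.0
Step 3: Tier 3 (rate > 213): 4 records, sum = 1029 × 1.2 = 1234.8
Step 4: Final sum = 298.0 + 572.0 + 1234.8 = 2104.8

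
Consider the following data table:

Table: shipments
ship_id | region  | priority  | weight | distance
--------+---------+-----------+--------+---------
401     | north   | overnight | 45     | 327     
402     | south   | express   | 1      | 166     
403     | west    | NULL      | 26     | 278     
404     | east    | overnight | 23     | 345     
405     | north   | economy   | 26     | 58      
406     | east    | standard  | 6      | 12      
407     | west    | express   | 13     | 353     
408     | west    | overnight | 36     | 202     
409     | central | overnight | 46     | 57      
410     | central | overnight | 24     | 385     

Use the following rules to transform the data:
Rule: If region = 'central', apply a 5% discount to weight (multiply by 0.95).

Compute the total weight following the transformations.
242.5

Step 1: Records with region = 'central' have total weight = 70
Step 2: Apply multiplier: 70 × 0.95 = 66.5
Step 3: Other records total: 176
Step 4: Final sum = 66.5 + 176 = 242.5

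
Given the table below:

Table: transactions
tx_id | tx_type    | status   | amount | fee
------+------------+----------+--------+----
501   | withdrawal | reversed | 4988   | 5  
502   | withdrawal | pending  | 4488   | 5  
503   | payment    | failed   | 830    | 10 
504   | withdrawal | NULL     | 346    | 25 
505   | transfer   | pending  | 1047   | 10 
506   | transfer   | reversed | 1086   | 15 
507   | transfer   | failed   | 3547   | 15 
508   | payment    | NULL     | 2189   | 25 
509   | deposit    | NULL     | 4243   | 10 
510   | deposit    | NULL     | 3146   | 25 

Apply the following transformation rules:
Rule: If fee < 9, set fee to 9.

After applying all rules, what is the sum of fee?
153

Step 1: 2 records have fee < 9
Step 2: These records originally summed to 10
Step 3: After setting to minimum: 2 × 9 = 18
Step 4: Unaffected records sum: 135
Step 5: Final sum = 18 + 135 = 153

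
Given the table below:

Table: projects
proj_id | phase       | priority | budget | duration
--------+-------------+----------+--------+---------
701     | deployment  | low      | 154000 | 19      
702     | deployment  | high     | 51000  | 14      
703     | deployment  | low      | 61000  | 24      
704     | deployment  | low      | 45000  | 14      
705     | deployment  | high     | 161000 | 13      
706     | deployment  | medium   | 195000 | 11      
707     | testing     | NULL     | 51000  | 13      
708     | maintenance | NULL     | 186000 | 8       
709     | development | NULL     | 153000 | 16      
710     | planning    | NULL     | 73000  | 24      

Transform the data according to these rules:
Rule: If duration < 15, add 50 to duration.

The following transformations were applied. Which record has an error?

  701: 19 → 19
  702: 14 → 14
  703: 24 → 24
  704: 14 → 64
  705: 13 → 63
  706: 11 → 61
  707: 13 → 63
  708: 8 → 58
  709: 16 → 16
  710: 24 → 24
Record 702 has an error. The correct transformed value should be 64, not 14.

Step 1: Check each record against the rule
Step 2: Record 702 has duration = 14
Step 3: Since 14 < 15, the bonus should have been applied
Step 4: Correct value = 64, but claimed value = 14
Conclusion: Record 702 has the error.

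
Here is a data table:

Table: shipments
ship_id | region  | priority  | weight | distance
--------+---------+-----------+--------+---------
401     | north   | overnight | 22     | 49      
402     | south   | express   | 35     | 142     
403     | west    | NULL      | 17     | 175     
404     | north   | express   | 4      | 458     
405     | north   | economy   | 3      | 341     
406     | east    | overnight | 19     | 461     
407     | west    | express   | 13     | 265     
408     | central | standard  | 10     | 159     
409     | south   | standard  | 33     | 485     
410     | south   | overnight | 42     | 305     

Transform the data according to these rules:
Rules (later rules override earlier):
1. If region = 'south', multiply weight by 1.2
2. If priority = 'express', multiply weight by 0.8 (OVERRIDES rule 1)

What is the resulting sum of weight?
202.6

Step 1: Rule 2 takes priority for records with priority = 'express'
  - 3 records: 52 × 0.8 = 41.6
Step 2: Rule 1 applies to remaining records with region = 'south'
  - 2 records: 75 × 1.2 = 90.0
Step 3: Other records unchanged: 71
Step 4: Final sum = 41.6 + 90.0 + 71 = 202.6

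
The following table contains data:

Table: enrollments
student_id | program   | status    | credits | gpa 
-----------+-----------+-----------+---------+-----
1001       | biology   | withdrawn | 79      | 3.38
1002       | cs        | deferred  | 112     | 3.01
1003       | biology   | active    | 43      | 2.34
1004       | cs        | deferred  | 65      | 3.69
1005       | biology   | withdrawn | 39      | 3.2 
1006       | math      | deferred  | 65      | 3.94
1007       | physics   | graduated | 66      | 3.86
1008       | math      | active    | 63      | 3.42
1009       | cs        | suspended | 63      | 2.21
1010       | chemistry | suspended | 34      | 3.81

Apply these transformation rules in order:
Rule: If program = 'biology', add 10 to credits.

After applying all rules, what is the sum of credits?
659

Step 1: Count records where program = 'biology': 3
Step 2: Total bonus added: 3 × 10 = 30
Step 3: Original sum of credits: 629
Step 4: Final sum = 629 + 30 = 659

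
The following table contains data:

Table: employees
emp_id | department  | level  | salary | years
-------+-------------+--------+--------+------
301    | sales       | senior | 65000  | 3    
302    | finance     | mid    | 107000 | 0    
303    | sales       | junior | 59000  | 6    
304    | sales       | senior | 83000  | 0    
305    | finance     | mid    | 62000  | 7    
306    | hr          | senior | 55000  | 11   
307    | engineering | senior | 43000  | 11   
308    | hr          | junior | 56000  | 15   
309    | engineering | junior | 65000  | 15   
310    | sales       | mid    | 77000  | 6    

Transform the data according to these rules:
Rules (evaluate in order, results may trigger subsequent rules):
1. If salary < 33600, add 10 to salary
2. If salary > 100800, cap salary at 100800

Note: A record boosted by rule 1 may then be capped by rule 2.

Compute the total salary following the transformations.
665800

Step 1: Apply rule 1 to records with salary < 33600
  - 0 records get bonus of 10
  - Of these, 0 records then exceed 100800 and get capped
Step 2: Apply rule 2 to records with salary > 100800
  - 1 records (original) are capped
Step 3: Calculate final sum = 665800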